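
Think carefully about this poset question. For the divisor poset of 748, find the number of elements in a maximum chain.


A chain is a totally ordered subset; we count the number of elements in a maximum chain.
Compute, for each element x, the size of the longest chain ending at x:
  1: 1
  2: 2
  11: 2
  17: 2
  4: 3
  22: 3
  ...
A maximum chain: 1 < 2 < 4 < 44 < 748
Number of elements in the longest chain: 5


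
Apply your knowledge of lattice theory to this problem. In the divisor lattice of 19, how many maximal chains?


A maximal chain goes from the minimum element to a maximal element via cover relations.
Counting all min-to-max paths in the cover graph.
Total maximal chains: 1


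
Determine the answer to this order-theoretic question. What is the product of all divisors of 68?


Divisors of 68: [1, 2, 4, 17, 34, 68]
Product = n^(d(n)/2) = 68^(6/2)
Product = 314432


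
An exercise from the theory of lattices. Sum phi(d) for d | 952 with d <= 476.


Divisors of 952 up to 476: [1, 2, 4, 7, 8, 14, 17, 28, 34, 56, 68, 119, 136, 238, 476]
phi values: [1, 1, 2, 6, 4, 6, 16, 12, 16, 24, 32, 96, 64, 96, 192]
Sum = 568


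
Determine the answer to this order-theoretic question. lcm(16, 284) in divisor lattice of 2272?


Join=lcm.
gcd(16,284)=4
lcm=1136


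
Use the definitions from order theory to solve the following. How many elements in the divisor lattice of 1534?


Divisors of 1534: [1, 2, 13, 26, 59, 118, 767, 1534]
Count: 8


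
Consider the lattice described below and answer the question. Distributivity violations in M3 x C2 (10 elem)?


Distributive law: a ^ (b v c) = (a ^ b) v (a ^ c).
Check all 10^3 = 1000 ordered triples (a,b,c).
  e.g. a=(a1,0), b=(a2,0), c=(a3,0): lhs=(a1,0) != rhs=(0,0)
  e.g. a=(a1,0), b=(a2,0), c=(a3,1): lhs=(a1,0) != rhs=(0,0)
Total violating triples: 48


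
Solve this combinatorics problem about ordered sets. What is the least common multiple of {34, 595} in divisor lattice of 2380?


In a divisor lattice, join = lcm (least common multiple).
Compute lcm iteratively: start with first element, then lcm(current, next).
Elements: [34, 595]
lcm(34,595) = 1190
Final lcm = 1190


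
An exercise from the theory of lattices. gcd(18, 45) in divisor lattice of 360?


Meet=gcd.
gcd(18,45)=9


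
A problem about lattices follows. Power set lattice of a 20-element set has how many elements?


Power set = 2^n.
2^20 = 1048576


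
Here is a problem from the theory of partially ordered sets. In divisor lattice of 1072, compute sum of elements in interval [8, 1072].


Interval [8,1072] in divisors of 1072: [8, 16, 536, 1072]
Sum = 1632


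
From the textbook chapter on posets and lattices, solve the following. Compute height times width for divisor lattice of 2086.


Height = length of longest chain minus 1; width = size of largest antichain.
A maximum chain: 1 | 149 | 1043 | 2086  (height 3).
A maximum antichain: {2, 7, 149}  (width 3).
Product = 3 * 3 = 9


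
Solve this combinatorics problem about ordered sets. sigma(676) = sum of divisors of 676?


sigma(n) = sum of divisors.
Divisors of 676: [1, 2, 4, 13, 26, 52, 169, 338, 676]
Sum = 1281


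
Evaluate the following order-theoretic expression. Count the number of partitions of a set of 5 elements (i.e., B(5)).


B(n) = number of set partitions of an n-element set.
B(n) satisfies the recurrence: B(n+1) = sum_k C(n,k)*B(k).
B(5) = 52


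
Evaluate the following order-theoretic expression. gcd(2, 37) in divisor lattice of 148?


Meet=gcd.
gcd(2,37)=1


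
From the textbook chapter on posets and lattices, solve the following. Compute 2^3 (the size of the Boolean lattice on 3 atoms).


Power set = 2^n.
2^3 = 8


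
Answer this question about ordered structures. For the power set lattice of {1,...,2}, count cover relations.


A cover relation a -< b holds when a < b with no c strictly between.
Cover relations:
  {} -< {1}
  {} -< {2}
  {1} -< {1,2}
  {2} -< {1,2}
Total: 4


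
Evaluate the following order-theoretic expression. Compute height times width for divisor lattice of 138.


Height = length of longest chain minus 1; width = size of largest antichain.
A maximum chain: 1 | 23 | 69 | 138  (height 3).
A maximum antichain: {2, 3, 23}  (width 3).
Product = 3 * 3 = 9


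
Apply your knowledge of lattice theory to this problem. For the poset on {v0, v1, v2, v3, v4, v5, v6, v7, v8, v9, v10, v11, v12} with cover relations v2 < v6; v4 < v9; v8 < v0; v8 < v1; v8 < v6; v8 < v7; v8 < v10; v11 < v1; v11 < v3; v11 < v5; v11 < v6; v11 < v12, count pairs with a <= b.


The order relation is {(a,b) : a <= b}, reflexive so it includes (a,a).
Examples: (v0,v0), (v1,v1), (v10,v10), (v11,v1), (v11,v11), ...
Total ordered pairs: 25


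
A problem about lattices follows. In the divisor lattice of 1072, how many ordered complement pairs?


Complement pair (a,b): a meet b = bottom, a join b = top.
Here: gcd(a,b)=1 and lcm(a,b)=1072, i.e. a*b=1072 with a,b coprime.
Pairs found: (1,1072), (16,67), (67,16), (1072,1)
Total ordered pairs: 4


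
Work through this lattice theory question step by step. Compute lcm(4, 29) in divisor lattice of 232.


In a divisor lattice, join = lcm (least common multiple).
gcd(4,29) = 1
lcm(4,29) = 4*29/gcd = 116/1 = 116


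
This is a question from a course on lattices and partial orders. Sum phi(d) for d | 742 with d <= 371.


Divisors of 742 up to 371: [1, 2, 7, 14, 53, 106, 371]
phi values: [1, 1, 6, 6, 52, 52, 312]
Sum = 430


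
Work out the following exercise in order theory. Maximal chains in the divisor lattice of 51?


A maximal chain goes from the minimum element to a maximal element via cover relations.
Counting all min-to-max paths in the cover graph.
Total maximal chains: 2


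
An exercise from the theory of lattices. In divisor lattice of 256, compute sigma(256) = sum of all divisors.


sigma(n) = sum of divisors.
Divisors of 256: [1, 2, 4, 8, 16, 32, 64, 128, 256]
Sum = 511


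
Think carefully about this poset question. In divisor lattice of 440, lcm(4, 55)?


Join=lcm.
gcd(4,55)=1
lcm=220


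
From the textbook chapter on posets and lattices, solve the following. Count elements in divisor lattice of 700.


Divisors of 700: [1, 2, 4, 5, 7, 10, 14, 20, 25, 28, 35, 50, 70, 100, 140, 175, 350, 700]
Count: 18


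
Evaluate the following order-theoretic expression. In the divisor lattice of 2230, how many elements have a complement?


An element a is complemented if some b has a meet b = bottom, a join b = top.
a is complemented iff gcd(a, n/a)=1, i.e. a is a unitary divisor of 2230.
Complemented elements: 1, 2, 5, 10, 223, 446, ... (2 more)
Count: 8


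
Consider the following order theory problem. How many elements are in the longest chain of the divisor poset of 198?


A chain is a totally ordered subset; we count the number of elements in a maximum chain.
Compute, for each element x, the size of the longest chain ending at x:
  1: 1
  2: 2
  3: 2
  11: 2
  9: 3
  6: 3
  ...
A maximum chain: 1 < 2 < 6 < 18 < 198
Number of elements in the longest chain: 5


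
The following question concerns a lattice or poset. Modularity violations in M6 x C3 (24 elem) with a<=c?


Modular law: if a <= c then a v (b ^ c) = (a v b) ^ c.
Check all triples (a,b,c) with a <= c among 24 elements.
This lattice is modular (diamonds M_m and their chain-products are modular).
Total violating triples: 0


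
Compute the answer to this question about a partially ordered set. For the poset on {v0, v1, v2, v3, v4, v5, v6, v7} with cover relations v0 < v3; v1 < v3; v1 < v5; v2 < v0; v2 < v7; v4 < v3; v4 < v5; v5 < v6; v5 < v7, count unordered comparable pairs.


A comparable pair {a,b} has a < b or b < a in the order.
Count unordered pairs where one element is strictly below the other.
Examples: {v0,v2}, {v0,v3}, {v1,v3}, {v1,v5}, ...
Total comparable pairs: 14


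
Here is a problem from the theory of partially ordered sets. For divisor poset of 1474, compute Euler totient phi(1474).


phi(n) = n * prod_{p|n} (1 - 1/p).
Prime divisors of 1474: [2, 11, 67]
phi(1474) = 1474 * (1 - 1/2) * (1 - 1/11) * (1 - 1/67)
phi(1474) = 660


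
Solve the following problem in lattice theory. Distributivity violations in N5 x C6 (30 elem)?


Distributive law: a ^ (b v c) = (a ^ b) v (a ^ c).
Check all 30^3 = 27000 ordered triples (a,b,c).
  e.g. a=(b,0), b=(a,0), c=(c,0): lhs=(b,0) != rhs=(a,0)
  e.g. a=(b,0), b=(a,0), c=(c,1): lhs=(b,0) != rhs=(a,0)
Total violating triples: 432


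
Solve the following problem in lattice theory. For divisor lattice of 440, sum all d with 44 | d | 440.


Interval [44,440] in divisors of 440: [44, 88, 220, 440]
Sum = 792


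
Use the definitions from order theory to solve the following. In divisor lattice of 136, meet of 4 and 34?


In a divisor lattice, meet = gcd (greatest common divisor).
By Euclidean algorithm or factoring: gcd(4,34) = 2


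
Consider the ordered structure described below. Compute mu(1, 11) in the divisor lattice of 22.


In a divisor lattice, mu(a,b) = mu(b/a) where mu is the classical Mobius function.
b/a = 11/1 = 11
Prime factorization of 11: primes [11]
11 is squarefree with 1 prime factor(s), so mu(11) = (-1)^1 = -1


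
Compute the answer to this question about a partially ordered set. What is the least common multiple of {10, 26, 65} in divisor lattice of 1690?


In a divisor lattice, join = lcm (least common multiple).
Compute lcm iteratively: start with first element, then lcm(current, next).
Elements: [10, 26, 65]
lcm(10,26) = 130
lcm(130,65) = 130
Final lcm = 130


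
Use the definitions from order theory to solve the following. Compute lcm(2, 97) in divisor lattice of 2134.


In a divisor lattice, join = lcm (least common multiple).
gcd(2,97) = 1
lcm(2,97) = 2*97/gcd = 194/1 = 194


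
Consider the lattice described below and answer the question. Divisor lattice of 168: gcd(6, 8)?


Meet=gcd.
gcd(6,8)=2


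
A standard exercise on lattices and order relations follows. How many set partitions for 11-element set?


B(n) = number of set partitions of an n-element set.
B(n) satisfies the recurrence: B(n+1) = sum_k C(n,k)*B(k).
B(11) = 678570


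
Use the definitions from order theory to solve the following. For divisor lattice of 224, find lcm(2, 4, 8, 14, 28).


In a divisor lattice, join = lcm (least common multiple).
Compute lcm iteratively: start with first element, then lcm(current, next).
Elements: [2, 4, 8, 14, 28]
lcm(2,4) = 4
lcm(4,8) = 8
lcm(8,14) = 56
lcm(56,28) = 56
Final lcm = 56


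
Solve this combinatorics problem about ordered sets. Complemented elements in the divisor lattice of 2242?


An element a is complemented if some b has a meet b = bottom, a join b = top.
a is complemented iff gcd(a, n/a)=1, i.e. a is a unitary divisor of 2242.
Complemented elements: 1, 2, 19, 38, 59, 118, ... (2 more)
Count: 8


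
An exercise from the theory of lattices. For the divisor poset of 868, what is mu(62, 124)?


In a divisor lattice, mu(a,b) = mu(b/a) where mu is the classical Mobius function.
b/a = 124/62 = 2
Prime factorization of 2: primes [2]
2 is squarefree with 1 prime factor(s), so mu(2) = (-1)^1 = -1


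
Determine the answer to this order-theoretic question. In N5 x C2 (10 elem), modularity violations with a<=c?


Modular law: if a <= c then a v (b ^ c) = (a v b) ^ c.
Check all triples (a,b,c) with a <= c among 10 elements.
  e.g. a=(a,0), b=(c,0), c=(b,0): lhs=(a,0) != rhs=(b,0)
  e.g. a=(a,0), b=(c,1), c=(b,0): lhs=(a,0) != rhs=(b,0)
Total violating triples: 6


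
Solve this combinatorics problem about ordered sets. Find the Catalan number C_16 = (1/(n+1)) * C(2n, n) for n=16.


C(n) = C(2n, n) / (n+1).
C(32, 16) = 601080390
C(16) = 601080390 / 17 = 35357670


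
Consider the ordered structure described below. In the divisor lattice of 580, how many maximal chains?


A maximal chain goes from the minimum element to a maximal element via cover relations.
Counting all min-to-max paths in the cover graph.
Total maximal chains: 12


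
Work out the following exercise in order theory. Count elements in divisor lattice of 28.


Divisors of 28: [1, 2, 4, 7, 14, 28]
Count: 6


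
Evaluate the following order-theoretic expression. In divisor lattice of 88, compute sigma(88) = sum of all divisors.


sigma(n) = sum of divisors.
Divisors of 88: [1, 2, 4, 8, 11, 22, 44, 88]
Sum = 180


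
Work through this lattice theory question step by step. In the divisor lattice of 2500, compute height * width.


Height = length of longest chain minus 1; width = size of largest antichain.
A maximum chain: 1 | 5 | 25 | 125 | 625 | 1250 | 2500  (height 6).
A maximum antichain: {4, 10, 25}  (width 3).
Product = 6 * 3 = 18


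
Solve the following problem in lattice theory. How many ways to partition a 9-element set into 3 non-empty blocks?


S(n,k) = k*S(n-1,k) + S(n-1,k-1).
S(8,3) = 966, S(8,2) = 127
S(9,3) = 3*966 + 127 = 2898 + 127
S(9,3) = 3025


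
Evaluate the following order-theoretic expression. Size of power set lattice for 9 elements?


Power set = 2^n.
2^9 = 512


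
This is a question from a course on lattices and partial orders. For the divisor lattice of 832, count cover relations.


A cover relation a -< b holds when a < b with no c strictly between.
Cover relations:
  1 -< 2
  1 -< 13
  2 -< 4
  2 -< 26
  4 -< 8
  4 -< 52
  8 -< 16
  8 -< 104
  ...11 more
Total: 19


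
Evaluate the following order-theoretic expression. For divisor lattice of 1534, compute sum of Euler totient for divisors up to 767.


Divisors of 1534 up to 767: [1, 2, 13, 26, 59, 118, 767]
phi values: [1, 1, 12, 12, 58, 58, 696]
Sum = 838


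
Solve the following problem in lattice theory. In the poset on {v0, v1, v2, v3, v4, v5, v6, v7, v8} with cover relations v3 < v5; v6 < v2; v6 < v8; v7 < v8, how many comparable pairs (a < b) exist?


A comparable pair {a,b} has a < b or b < a in the order.
Count unordered pairs where one element is strictly below the other.
Examples: {v2,v6}, {v3,v5}, {v6,v8}, {v7,v8}
Total comparable pairs: 4


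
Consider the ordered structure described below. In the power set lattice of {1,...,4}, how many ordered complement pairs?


Complement pair (a,b): a meet b = bottom, a join b = top.
Here: A intersect B = {} and A union B = {1,...,4}.
Pairs found: ({},{1,2,3,4}), ({1},{2,3,4}), ({2},{1,3,4}), ({3},{1,2,4}), ... (12 more)
Total ordered pairs: 16


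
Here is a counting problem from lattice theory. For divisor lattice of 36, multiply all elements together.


Divisors of 36: [1, 2, 3, 4, 6, 9, 12, 18, 36]
Product = n^(d(n)/2) = 36^(9/2)
Product = 10077696


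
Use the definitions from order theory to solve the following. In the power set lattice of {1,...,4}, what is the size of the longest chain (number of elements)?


A chain is a totally ordered subset; we count the number of elements in a maximum chain.
Compute, for each element x, the size of the longest chain ending at x:
  {}: 1
  {1}: 2
  {2}: 2
  {3}: 2
  {4}: 2
  {1,2}: 3
  ...
A maximum chain: {} < {1} < {1,2} < {1,2,3} < {1,2,3,4}
Number of elements in the longest chain: 5


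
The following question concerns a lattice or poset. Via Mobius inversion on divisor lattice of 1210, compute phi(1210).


phi(n) = n * prod_{p|n} (1 - 1/p).
Prime divisors of 1210: [2, 5, 11]
phi(1210) = 1210 * (1 - 1/2) * (1 - 1/5) * (1 - 1/11)
phi(1210) = 440


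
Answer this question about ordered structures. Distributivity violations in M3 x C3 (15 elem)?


Distributive law: a ^ (b v c) = (a ^ b) v (a ^ c).
Check all 15^3 = 3375 ordered triples (a,b,c).
  e.g. a=(a1,0), b=(a2,0), c=(a3,0): lhs=(a1,0) != rhs=(0,0)
  e.g. a=(a1,0), b=(a2,0), c=(a3,1): lhs=(a1,0) != rhs=(0,0)
Total violating triples: 162


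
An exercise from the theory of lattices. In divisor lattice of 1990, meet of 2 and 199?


In a divisor lattice, meet = gcd (greatest common divisor).
By Euclidean algorithm or factoring: gcd(2,199) = 1


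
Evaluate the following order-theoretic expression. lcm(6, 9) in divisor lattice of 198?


Join=lcm.
gcd(6,9)=3
lcm=18


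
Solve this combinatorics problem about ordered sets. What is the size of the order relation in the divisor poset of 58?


The order relation is {(a,b) : a <= b}, reflexive so it includes (a,a).
Examples: (1,1), (1,2), (1,29), (1,58), (2,2), ...
Total ordered pairs: 9


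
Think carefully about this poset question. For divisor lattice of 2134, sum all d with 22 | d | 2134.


Interval [22,2134] in divisors of 2134: [22, 2134]
Sum = 2156


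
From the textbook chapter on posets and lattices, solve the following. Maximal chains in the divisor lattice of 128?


A maximal chain goes from the minimum element to a maximal element via cover relations.
Counting all min-to-max paths in the cover graph.
Total maximal chains: 1


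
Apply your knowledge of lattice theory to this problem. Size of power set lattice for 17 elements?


Power set = 2^n.
2^17 = 131072


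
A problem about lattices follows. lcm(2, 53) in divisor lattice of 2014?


Join=lcm.
gcd(2,53)=1
lcm=106


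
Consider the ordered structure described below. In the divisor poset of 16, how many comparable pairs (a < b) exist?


A comparable pair {a,b} has a < b or b < a in the order.
Count unordered pairs where one element is strictly below the other.
Examples: {1,2}, {1,4}, {1,8}, {1,16}, ...
Total comparable pairs: 10


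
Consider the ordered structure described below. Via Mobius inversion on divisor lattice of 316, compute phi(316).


phi(n) = n * prod_{p|n} (1 - 1/p).
Prime divisors of 316: [2, 79]
phi(316) = 316 * (1 - 1/2) * (1 - 1/79)
phi(316) = 156


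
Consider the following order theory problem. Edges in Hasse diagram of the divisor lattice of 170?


A cover relation a -< b holds when a < b with no c strictly between.
Cover relations:
  1 -< 2
  1 -< 5
  1 -< 17
  2 -< 10
  2 -< 34
  5 -< 10
  5 -< 85
  10 -< 170
  ...4 more
Total: 12


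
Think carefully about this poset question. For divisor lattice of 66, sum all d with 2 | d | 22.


Interval [2,22] in divisors of 66: [2, 22]
Sum = 24


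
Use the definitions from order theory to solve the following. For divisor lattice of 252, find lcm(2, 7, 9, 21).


In a divisor lattice, join = lcm (least common multiple).
Compute lcm iteratively: start with first element, then lcm(current, next).
Elements: [2, 7, 9, 21]
lcm(2,7) = 14
lcm(14,9) = 126
lcm(126,21) = 126
Final lcm = 126


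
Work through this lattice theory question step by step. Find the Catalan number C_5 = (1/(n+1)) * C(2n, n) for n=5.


C(n) = C(2n, n) / (n+1).
C(10, 5) = 252
C(5) = 252 / 6 = 42


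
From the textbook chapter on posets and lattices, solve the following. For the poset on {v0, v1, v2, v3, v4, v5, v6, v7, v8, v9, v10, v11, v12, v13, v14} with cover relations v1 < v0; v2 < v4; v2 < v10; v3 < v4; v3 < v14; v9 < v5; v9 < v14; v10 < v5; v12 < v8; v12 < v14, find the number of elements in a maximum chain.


A chain is a totally ordered subset; we count the number of elements in a maximum chain.
Compute, for each element x, the size of the longest chain ending at x:
  v1: 1
  v2: 1
  v3: 1
  v6: 1
  v7: 1
  v9: 1
  ...
A maximum chain: v2 < v10 < v5
Number of elements in the longest chain: 3


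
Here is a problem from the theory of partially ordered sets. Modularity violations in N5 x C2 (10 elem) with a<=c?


Modular law: if a <= c then a v (b ^ c) = (a v b) ^ c.
Check all triples (a,b,c) with a <= c among 10 elements.
  e.g. a=(a,0), b=(c,0), c=(b,0): lhs=(a,0) != rhs=(b,0)
  e.g. a=(a,0), b=(c,1), c=(b,0): lhs=(a,0) != rhs=(b,0)
Total violating triples: 6


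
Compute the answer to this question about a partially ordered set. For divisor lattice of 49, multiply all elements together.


Divisors of 49: [1, 7, 49]
Product = n^(d(n)/2) = 49^(3/2)
Product = 343


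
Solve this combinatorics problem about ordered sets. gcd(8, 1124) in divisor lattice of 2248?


Meet=gcd.
gcd(8,1124)=4


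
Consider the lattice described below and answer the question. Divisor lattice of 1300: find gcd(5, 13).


In a divisor lattice, meet = gcd (greatest common divisor).
By Euclidean algorithm or factoring: gcd(5,13) = 1


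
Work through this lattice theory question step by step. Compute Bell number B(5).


B(n) = number of set partitions of an n-element set.
B(n) satisfies the recurrence: B(n+1) = sum_k C(n,k)*B(k).
B(5) = 52


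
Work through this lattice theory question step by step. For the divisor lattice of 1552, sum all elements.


sigma(n) = sum of divisors.
Divisors of 1552: [1, 2, 4, 8, 16, 97, 194, 388, 776, 1552]
Sum = 3038


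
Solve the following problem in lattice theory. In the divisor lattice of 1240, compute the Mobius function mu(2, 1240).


In a divisor lattice, mu(a,b) = mu(b/a) where mu is the classical Mobius function.
b/a = 1240/2 = 620
Prime factorization of 620: primes [2, 5, 31]
620 is not squarefree, so mu(620) = 0


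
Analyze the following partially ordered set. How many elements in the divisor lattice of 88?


Divisors of 88: [1, 2, 4, 8, 11, 22, 44, 88]
Count: 8


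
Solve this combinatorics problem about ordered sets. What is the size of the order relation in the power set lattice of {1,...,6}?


The order relation is {(a,b) : a <= b}, reflexive so it includes (a,a).
Examples: ({},{}), ({},{1,2}), ({},{1,2,3}), ({},{1,2,3,4}), ({},{1,2,3,4,5}), ...
Total ordered pairs: 729


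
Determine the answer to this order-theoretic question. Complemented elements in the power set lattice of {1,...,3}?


An element a is complemented if some b has a meet b = bottom, a join b = top.
every subset A has complement S\A, so all elements are complemented.
Complemented elements: {}, {1}, {2}, {3}, {1,2}, {1,3}, ... (2 more)
Count: 8


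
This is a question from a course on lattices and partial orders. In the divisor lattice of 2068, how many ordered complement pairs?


Complement pair (a,b): a meet b = bottom, a join b = top.
Here: gcd(a,b)=1 and lcm(a,b)=2068, i.e. a*b=2068 with a,b coprime.
Pairs found: (1,2068), (4,517), (11,188), (44,47), ... (4 more)
Total ordered pairs: 8


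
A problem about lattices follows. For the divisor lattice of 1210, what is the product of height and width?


Height = length of longest chain minus 1; width = size of largest antichain.
A maximum chain: 1 | 11 | 121 | 605 | 1210  (height 4).
A maximum antichain: {10, 22, 55, 121}  (width 4).
Product = 4 * 4 = 16


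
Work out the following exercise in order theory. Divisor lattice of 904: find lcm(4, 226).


In a divisor lattice, join = lcm (least common multiple).
gcd(4,226) = 2
lcm(4,226) = 4*226/gcd = 904/2 = 452


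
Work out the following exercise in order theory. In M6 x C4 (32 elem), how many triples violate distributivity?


Distributive law: a ^ (b v c) = (a ^ b) v (a ^ c).
Check all 32^3 = 32768 ordered triples (a,b,c).
  e.g. a=(a1,0), b=(a2,0), c=(a3,0): lhs=(a1,0) != rhs=(0,0)
  e.g. a=(a1,0), b=(a2,0), c=(a3,1): lhs=(a1,0) != rhs=(0,0)
Total violating triples: 7680


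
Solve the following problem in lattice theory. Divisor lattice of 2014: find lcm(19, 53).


In a divisor lattice, join = lcm (least common multiple).
gcd(19,53) = 1
lcm(19,53) = 19*53/gcd = 1007/1 = 1007


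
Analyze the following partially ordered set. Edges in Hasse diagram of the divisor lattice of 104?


A cover relation a -< b holds when a < b with no c strictly between.
Cover relations:
  1 -< 2
  1 -< 13
  2 -< 4
  2 -< 26
  4 -< 8
  4 -< 52
  8 -< 104
  13 -< 26
  ...2 more
Total: 10


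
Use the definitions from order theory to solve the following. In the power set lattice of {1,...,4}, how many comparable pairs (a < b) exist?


A comparable pair {a,b} has a < b or b < a in the order.
Count unordered pairs where one element is strictly below the other.
Examples: {{},{1}}, {{},{2}}, {{},{3}}, {{},{4}}, ...
Total comparable pairs: 65


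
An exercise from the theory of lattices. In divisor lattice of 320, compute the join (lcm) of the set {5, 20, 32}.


In a divisor lattice, join = lcm (least common multiple).
Compute lcm iteratively: start with first element, then lcm(current, next).
Elements: [5, 20, 32]
lcm(5,20) = 20
lcm(20,32) = 160
Final lcm = 160


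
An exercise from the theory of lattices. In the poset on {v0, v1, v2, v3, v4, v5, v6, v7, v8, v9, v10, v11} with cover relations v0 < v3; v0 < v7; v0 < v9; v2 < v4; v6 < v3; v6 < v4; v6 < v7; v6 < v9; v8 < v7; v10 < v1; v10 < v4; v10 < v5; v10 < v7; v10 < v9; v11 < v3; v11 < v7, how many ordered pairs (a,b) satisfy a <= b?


The order relation is {(a,b) : a <= b}, reflexive so it includes (a,a).
Examples: (v0,v0), (v0,v3), (v0,v7), (v0,v9), (v1,v1), ...
Total ordered pairs: 28


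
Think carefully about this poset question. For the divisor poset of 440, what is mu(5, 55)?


In a divisor lattice, mu(a,b) = mu(b/a) where mu is the classical Mobius function.
b/a = 55/5 = 11
Prime factorization of 11: primes [11]
11 is squarefree with 1 prime factor(s), so mu(11) = (-1)^1 = -1


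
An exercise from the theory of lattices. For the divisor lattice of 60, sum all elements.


sigma(n) = sum of divisors.
Divisors of 60: [1, 2, 3, 4, 5, 6, 10, 12, 15, 20, 30, 60]
Sum = 168


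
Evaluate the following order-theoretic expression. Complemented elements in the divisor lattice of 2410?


An element a is complemented if some b has a meet b = bottom, a join b = top.
a is complemented iff gcd(a, n/a)=1, i.e. a is a unitary divisor of 2410.
Complemented elements: 1, 2, 5, 10, 241, 482, ... (2 more)
Count: 8


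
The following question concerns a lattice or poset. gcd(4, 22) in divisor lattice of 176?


Meet=gcd.
gcd(4,22)=2


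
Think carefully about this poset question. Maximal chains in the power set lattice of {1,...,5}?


A maximal chain goes from the minimum element to a maximal element via cover relations.
Counting all min-to-max paths in the cover graph.
Total maximal chains: 120


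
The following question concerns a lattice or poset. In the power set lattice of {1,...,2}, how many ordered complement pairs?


Complement pair (a,b): a meet b = bottom, a join b = top.
Here: A intersect B = {} and A union B = {1,...,2}.
Pairs found: ({},{1,2}), ({1},{2}), ({2},{1}), ({1,2},{})
Total ordered pairs: 4


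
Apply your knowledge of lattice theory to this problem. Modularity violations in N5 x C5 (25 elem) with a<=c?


Modular law: if a <= c then a v (b ^ c) = (a v b) ^ c.
Check all triples (a,b,c) with a <= c among 25 elements.
  e.g. a=(a,0), b=(c,0), c=(b,0): lhs=(a,0) != rhs=(b,0)
  e.g. a=(a,0), b=(c,1), c=(b,0): lhs=(a,0) != rhs=(b,0)
Total violating triples: 75


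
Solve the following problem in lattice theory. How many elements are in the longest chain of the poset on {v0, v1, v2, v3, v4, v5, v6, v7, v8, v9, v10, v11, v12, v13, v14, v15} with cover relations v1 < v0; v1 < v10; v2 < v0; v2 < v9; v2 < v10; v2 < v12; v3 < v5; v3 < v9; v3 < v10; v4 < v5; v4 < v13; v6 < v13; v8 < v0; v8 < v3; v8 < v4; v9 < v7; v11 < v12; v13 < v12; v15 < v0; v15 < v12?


A chain is a totally ordered subset; we count the number of elements in a maximum chain.
Compute, for each element x, the size of the longest chain ending at x:
  v1: 1
  v2: 1
  v6: 1
  v8: 1
  v11: 1
  v14: 1
  ...
A maximum chain: v8 < v3 < v9 < v7
Number of elements in the longest chain: 4


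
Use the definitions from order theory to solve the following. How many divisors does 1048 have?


Divisors of 1048: [1, 2, 4, 8, 131, 262, 524, 1048]
Count: 8


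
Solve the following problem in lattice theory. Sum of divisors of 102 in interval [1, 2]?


Interval [1,2] in divisors of 102: [1, 2]
Sum = 3


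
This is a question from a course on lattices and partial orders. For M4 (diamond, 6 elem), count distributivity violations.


Distributive law: a ^ (b v c) = (a ^ b) v (a ^ c).
Check all 6^3 = 216 ordered triples (a,b,c).
  e.g. a=a1, b=a2, c=a3: lhs=a1 != rhs=0
  e.g. a=a1, b=a2, c=a4: lhs=a1 != rhs=0
Total violating triples: 24


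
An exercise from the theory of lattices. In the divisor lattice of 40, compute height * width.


Height = length of longest chain minus 1; width = size of largest antichain.
A maximum chain: 1 | 5 | 10 | 20 | 40  (height 4).
A maximum antichain: {2, 5}  (width 2).
Product = 4 * 2 = 8


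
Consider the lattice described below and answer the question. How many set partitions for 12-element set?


B(n) = number of set partitions of an n-element set.
B(n) satisfies the recurrence: B(n+1) = sum_k C(n,k)*B(k).
B(12) = 4213597


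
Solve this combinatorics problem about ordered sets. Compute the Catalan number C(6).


C(n) = C(2n, n) / (n+1).
C(12, 6) = 924
C(6) = 924 / 7 = 132


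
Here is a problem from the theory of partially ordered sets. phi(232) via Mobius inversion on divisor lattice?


phi(n) = n * prod_{p|n} (1 - 1/p).
Prime divisors of 232: [2, 29]
phi(232) = 232 * (1 - 1/2) * (1 - 1/29)
phi(232) = 112


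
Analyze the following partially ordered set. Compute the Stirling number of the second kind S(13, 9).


S(n,k) = k*S(n-1,k) + S(n-1,k-1).
S(12,9) = 22275, S(12,8) = 159027
S(13,9) = 9*22275 + 159027 = 200475 + 159027
S(13,9) = 359502


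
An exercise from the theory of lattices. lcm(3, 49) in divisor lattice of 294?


Join=lcm.
gcd(3,49)=1
lcm=147


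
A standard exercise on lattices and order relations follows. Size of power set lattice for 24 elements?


Power set = 2^n.
2^24 = 16777216


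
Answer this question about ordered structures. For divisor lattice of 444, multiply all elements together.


Divisors of 444: [1, 2, 3, 4, 6, 12, 37, 74, 111, 148, 222, 444]
Product = n^(d(n)/2) = 444^(12/2)
Product = 7661218005651456


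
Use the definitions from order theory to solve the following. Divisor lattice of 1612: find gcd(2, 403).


In a divisor lattice, meet = gcd (greatest common divisor).
By Euclidean algorithm or factoring: gcd(2,403) = 1


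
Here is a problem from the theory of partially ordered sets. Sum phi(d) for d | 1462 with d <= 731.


Divisors of 1462 up to 731: [1, 2, 17, 34, 43, 86, 731]
phi values: [1, 1, 16, 16, 42, 42, 672]
Sum = 790


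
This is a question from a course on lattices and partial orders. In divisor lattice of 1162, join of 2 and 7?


In a divisor lattice, join = lcm (least common multiple).
gcd(2,7) = 1
lcm(2,7) = 2*7/gcd = 14/1 = 14


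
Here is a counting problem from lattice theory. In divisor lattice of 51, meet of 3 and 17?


In a divisor lattice, meet = gcd (greatest common divisor).
By Euclidean algorithm or factoring: gcd(3,17) = 1


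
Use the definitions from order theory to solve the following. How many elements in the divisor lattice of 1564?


Divisors of 1564: [1, 2, 4, 17, 23, 34, 46, 68, 92, 391, 782, 1564]
Count: 12


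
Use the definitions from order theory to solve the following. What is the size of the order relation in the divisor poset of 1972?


The order relation is {(a,b) : a <= b}, reflexive so it includes (a,a).
Examples: (1,1), (1,116), (1,17), (1,1972), (1,2), ...
Total ordered pairs: 54


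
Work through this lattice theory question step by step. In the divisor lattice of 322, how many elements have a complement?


An element a is complemented if some b has a meet b = bottom, a join b = top.
a is complemented iff gcd(a, n/a)=1, i.e. a is a unitary divisor of 322.
Complemented elements: 1, 2, 7, 14, 23, 46, ... (2 more)
Count: 8


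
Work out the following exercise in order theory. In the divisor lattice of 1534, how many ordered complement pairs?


Complement pair (a,b): a meet b = bottom, a join b = top.
Here: gcd(a,b)=1 and lcm(a,b)=1534, i.e. a*b=1534 with a,b coprime.
Pairs found: (1,1534), (2,767), (13,118), (26,59), ... (4 more)
Total ordered pairs: 8


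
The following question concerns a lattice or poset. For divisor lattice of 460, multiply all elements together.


Divisors of 460: [1, 2, 4, 5, 10, 20, 23, 46, 92, 115, 230, 460]
Product = n^(d(n)/2) = 460^(12/2)
Product = 9474296896000000


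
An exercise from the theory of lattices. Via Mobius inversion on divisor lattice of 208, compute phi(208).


phi(n) = n * prod_{p|n} (1 - 1/p).
Prime divisors of 208: [2, 13]
phi(208) = 208 * (1 - 1/2) * (1 - 1/13)
phi(208) = 96


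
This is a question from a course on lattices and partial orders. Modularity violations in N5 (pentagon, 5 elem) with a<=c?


Modular law: if a <= c then a v (b ^ c) = (a v b) ^ c.
Check all triples (a,b,c) with a <= c among 5 elements.
  e.g. a=a, b=c, c=b: lhs=a != rhs=b
Total violating triples: 1


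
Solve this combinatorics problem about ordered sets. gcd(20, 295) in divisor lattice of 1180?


Meet=gcd.
gcd(20,295)=5


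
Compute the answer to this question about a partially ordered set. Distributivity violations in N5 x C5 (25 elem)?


Distributive law: a ^ (b v c) = (a ^ b) v (a ^ c).
Check all 25^3 = 15625 ordered triples (a,b,c).
  e.g. a=(b,0), b=(a,0), c=(c,0): lhs=(b,0) != rhs=(a,0)
  e.g. a=(b,0), b=(a,0), c=(c,1): lhs=(b,0) != rhs=(a,0)
Total violating triples: 250


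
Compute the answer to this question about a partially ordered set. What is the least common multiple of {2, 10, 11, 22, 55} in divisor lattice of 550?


In a divisor lattice, join = lcm (least common multiple).
Compute lcm iteratively: start with first element, then lcm(current, next).
Elements: [2, 10, 11, 22, 55]
lcm(2,10) = 10
lcm(10,11) = 110
lcm(110,22) = 110
lcm(110,55) = 110
Final lcm = 110


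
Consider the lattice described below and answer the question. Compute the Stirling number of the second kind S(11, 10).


S(n,k) = k*S(n-1,k) + S(n-1,k-1).
S(10,10) = 1, S(10,9) = 45
S(11,10) = 10*1 + 45 = 10 + 45
S(11,10) = 55


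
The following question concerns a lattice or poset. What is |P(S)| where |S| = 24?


Power set = 2^n.
2^24 = 16777216


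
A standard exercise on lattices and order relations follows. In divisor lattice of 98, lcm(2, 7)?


Join=lcm.
gcd(2,7)=1
lcm=14


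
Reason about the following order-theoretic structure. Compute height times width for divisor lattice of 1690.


Height = length of longest chain minus 1; width = size of largest antichain.
A maximum chain: 1 | 13 | 169 | 845 | 1690  (height 4).
A maximum antichain: {10, 26, 65, 169}  (width 4).
Product = 4 * 4 = 16


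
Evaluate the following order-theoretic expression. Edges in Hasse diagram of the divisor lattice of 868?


A cover relation a -< b holds when a < b with no c strictly between.
Cover relations:
  1 -< 2
  1 -< 7
  1 -< 31
  2 -< 4
  2 -< 14
  2 -< 62
  4 -< 28
  4 -< 124
  ...12 more
Total: 20


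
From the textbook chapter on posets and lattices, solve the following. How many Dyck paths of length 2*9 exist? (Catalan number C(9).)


C(n) = C(2n, n) / (n+1).
C(18, 9) = 48620
C(9) = 48620 / 10 = 4862


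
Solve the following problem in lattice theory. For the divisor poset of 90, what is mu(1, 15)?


In a divisor lattice, mu(a,b) = mu(b/a) where mu is the classical Mobius function.
b/a = 15/1 = 15
Prime factorization of 15: primes [3, 5]
15 is squarefree with 2 prime factor(s), so mu(15) = (-1)^2 = 1


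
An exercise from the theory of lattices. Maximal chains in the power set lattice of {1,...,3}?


A maximal chain goes from the minimum element to a maximal element via cover relations.
Counting all min-to-max paths in the cover graph.
Total maximal chains: 6


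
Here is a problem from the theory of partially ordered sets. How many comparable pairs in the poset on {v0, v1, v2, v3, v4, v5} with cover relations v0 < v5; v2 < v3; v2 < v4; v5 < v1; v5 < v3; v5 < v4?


A comparable pair {a,b} has a < b or b < a in the order.
Count unordered pairs where one element is strictly below the other.
Examples: {v0,v1}, {v0,v3}, {v0,v4}, {v0,v5}, ...
Total comparable pairs: 9


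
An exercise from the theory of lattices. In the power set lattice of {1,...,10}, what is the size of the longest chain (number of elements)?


A chain is a totally ordered subset; we count the number of elements in a maximum chain.
Compute, for each element x, the size of the longest chain ending at x:
  {}: 1
  {1}: 2
  {2}: 2
  {3}: 2
  {4}: 2
  {5}: 2
  ...
A maximum chain: {} < {1} < {1,2} < {1,2,3} < {1,2,3,4} < {1,2,3,4,5} < {1,2,3,4,5,6} < {1,2,3,4,5,6,7} < {1,2,3,4,5,6,7,8} < {1,2,3,4,5,6,7,8,9} < {1,2,3,4,5,6,7,8,9,10}
Number of elements in the longest chain: 11


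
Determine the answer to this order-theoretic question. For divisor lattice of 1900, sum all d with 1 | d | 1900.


Interval [1,1900] in divisors of 1900: [1, 2, 4, 5, 10, 19, 20, 25, 38, 50, 76, 95, 100, 190, 380, 475, 950, 1900]
Sum = 4340


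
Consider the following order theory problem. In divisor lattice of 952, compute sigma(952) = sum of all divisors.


sigma(n) = sum of divisors.
Divisors of 952: [1, 2, 4, 7, 8, 14, 17, 28, 34, 56, 68, 119, 136, 238, 476, 952]
Sum = 2160


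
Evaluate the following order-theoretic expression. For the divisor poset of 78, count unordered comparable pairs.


A comparable pair {a,b} has a < b or b < a in the order.
Count unordered pairs where one element is strictly below the other.
Examples: {1,2}, {1,3}, {1,6}, {1,13}, ...
Total comparable pairs: 19


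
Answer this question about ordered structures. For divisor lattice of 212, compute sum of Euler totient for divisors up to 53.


Divisors of 212 up to 53: [1, 2, 4, 53]
phi values: [1, 1, 2, 52]
Sum = 56


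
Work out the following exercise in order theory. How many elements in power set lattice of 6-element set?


Power set = 2^n.
2^6 = 64


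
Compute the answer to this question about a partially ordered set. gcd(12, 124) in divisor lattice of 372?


Meet=gcd.
gcd(12,124)=4


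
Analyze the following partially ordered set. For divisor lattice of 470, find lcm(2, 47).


In a divisor lattice, join = lcm (least common multiple).
Compute lcm iteratively: start with first element, then lcm(current, next).
Elements: [2, 47]
lcm(2,47) = 94
Final lcm = 94


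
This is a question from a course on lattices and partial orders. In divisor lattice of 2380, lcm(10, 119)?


Join=lcm.
gcd(10,119)=1
lcm=1190


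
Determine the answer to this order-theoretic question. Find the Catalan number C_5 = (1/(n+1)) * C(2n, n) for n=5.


C(n) = C(2n, n) / (n+1).
C(10, 5) = 252
C(5) = 252 / 6 = 42


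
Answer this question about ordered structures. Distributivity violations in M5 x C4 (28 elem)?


Distributive law: a ^ (b v c) = (a ^ b) v (a ^ c).
Check all 28^3 = 21952 ordered triples (a,b,c).
  e.g. a=(a1,0), b=(a2,0), c=(a3,0): lhs=(a1,0) != rhs=(0,0)
  e.g. a=(a1,0), b=(a2,0), c=(a3,1): lhs=(a1,0) != rhs=(0,0)
Total violating triples: 3840


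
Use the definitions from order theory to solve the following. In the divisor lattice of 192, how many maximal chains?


A maximal chain goes from the minimum element to a maximal element via cover relations.
Counting all min-to-max paths in the cover graph.
Total maximal chains: 7


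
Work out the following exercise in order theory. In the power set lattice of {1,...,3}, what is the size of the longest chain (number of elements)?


A chain is a totally ordered subset; we count the number of elements in a maximum chain.
Compute, for each element x, the size of the longest chain ending at x:
  {}: 1
  {1}: 2
  {2}: 2
  {3}: 2
  {1,2}: 3
  {1,3}: 3
  ...
A maximum chain: {} < {1} < {1,2} < {1,2,3}
Number of elements in the longest chain: 4


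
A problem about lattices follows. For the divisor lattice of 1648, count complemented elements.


An element a is complemented if some b has a meet b = bottom, a join b = top.
a is complemented iff gcd(a, n/a)=1, i.e. a is a unitary divisor of 1648.
Complemented elements: 1, 16, 103, 1648
Count: 4
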